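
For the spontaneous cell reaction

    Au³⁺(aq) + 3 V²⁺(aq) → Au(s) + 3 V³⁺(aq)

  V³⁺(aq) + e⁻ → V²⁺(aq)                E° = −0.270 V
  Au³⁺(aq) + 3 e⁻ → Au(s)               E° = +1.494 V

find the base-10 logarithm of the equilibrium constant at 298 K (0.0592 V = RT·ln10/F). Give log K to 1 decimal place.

The Au³⁺/Au couple is reduced (cathode); E°cell = +1.494 − (−0.270) = +1.764 V with n = 3.
At equilibrium E = 0, so log K = nE°cell / 0.0592 = (3)(+1.764) / 0.0592 = 89.4.

log K = 89.4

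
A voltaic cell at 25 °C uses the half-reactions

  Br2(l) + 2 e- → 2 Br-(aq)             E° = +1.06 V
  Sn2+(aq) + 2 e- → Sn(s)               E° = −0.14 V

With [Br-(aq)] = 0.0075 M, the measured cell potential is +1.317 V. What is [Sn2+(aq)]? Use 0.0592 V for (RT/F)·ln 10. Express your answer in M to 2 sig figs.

The Br₂/Br⁻ couple has the larger reduction potential, so it is the cathode: E°cell = +1.06 − (−0.14) = +1.20 V and n = 2.
Since E = E° − (0.0592/n)·log Q, log Q = n(E° − E)/0.0592 = −3.953.
The balanced reaction is Br2(l) + Sn(s) → 2 Br-(aq) + Sn2+(aq), so Q = [Br-(aq)]^2·[Sn2+(aq)].
Isolating [Sn2+(aq)] in Q = 10^{−3.953} yields log [Sn2+(aq)] = 0.297, i.e. 2.0 M.

2.0 M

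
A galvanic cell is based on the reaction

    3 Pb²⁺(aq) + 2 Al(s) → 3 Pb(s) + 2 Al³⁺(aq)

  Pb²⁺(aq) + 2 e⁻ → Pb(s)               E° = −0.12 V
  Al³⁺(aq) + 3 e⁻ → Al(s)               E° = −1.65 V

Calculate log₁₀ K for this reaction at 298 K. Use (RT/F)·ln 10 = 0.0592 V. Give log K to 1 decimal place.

log K = 155.1

The Pb²⁺/Pb couple is reduced (cathode); E°cell = −0.12 − (−1.65) = +1.53 V with n = 6.
At equilibrium E = 0, so log K = nE°cell / 0.0592 = (6)(+1.53) / 0.0592 = 155.1.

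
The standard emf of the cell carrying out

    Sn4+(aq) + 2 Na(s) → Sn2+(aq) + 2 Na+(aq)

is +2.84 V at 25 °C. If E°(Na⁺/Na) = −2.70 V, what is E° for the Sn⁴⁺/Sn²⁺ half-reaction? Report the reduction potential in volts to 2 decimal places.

In the reaction as written the Sn⁴⁺/Sn²⁺ couple is reduced (cathode) and Na⁺/Na is oxidized (anode), so E°cell = E°(Sn⁴⁺/Sn²⁺) − E°(Na⁺/Na).
E°(Sn⁴⁺/Sn²⁺) = E°cell + E°(anode) = +2.84 + (−2.70) = +0.14 V.

+0.14 V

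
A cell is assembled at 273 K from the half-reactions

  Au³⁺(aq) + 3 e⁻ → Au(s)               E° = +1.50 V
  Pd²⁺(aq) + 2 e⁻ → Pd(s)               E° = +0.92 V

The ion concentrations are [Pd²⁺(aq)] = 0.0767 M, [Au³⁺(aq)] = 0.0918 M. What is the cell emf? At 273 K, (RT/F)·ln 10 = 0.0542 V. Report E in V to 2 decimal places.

+0.59 V

The Au³⁺/Au couple has the more positive E°, so it is the cathode; Pd²⁺/Pd is the anode.
E°cell = +1.50 − (+0.92) = +0.58 V, with n = 6 electrons transferred.
The balanced reaction is 2 Au³⁺(aq) + 3 Pd(s) → 2 Au(s) + 3 Pd²⁺(aq), so Q = [Pd²⁺(aq)]^3 / [Au³⁺(aq)]^2 = 0.0535 and log Q = −1.271.
By the Nernst equation, E = +0.58 − (0.0542/6)·(−1.271) = +0.59 V.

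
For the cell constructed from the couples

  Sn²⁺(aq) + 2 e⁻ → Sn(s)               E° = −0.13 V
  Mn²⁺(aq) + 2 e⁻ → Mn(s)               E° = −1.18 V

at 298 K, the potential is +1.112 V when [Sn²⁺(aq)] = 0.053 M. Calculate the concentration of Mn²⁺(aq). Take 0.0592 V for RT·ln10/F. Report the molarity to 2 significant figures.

0.00043 M

The Sn²⁺/Sn couple has the larger reduction potential, so it is the cathode: E°cell = −0.13 − (−1.18) = +1.05 V and n = 2.
From the Nernst equation, log Q = n(E° − E)/0.0592 = 2·(+1.05 − (+1.112))/0.0592 = −2.095.
Balancing electrons gives Sn²⁺(aq) + Mn(s) → Sn(s) + Mn²⁺(aq); thus Q = [Mn²⁺(aq)] / [Sn²⁺(aq)].
Isolating [Mn²⁺(aq)] in Q = 10^{−2.095} yields log [Mn²⁺(aq)] = −3.371, i.e. 0.00043 M.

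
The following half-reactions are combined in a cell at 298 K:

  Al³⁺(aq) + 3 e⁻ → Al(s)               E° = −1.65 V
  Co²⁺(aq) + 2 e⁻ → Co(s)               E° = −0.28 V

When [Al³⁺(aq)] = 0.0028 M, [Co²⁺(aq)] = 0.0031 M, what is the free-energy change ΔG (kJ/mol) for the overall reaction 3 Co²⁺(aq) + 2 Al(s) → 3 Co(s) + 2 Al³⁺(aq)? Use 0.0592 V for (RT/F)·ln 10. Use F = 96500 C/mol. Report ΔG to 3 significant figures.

−779 kJ/mol

With Co²⁺/Co reduced at the cathode, E°cell = −0.28 − (−1.65) = +1.37 V and n = 6.
Q = [Al³⁺(aq)]^2 / [Co²⁺(aq)]^3 = 263, so log Q = 2.420 and E = +1.37 − (0.0592/6)(2.420) = +1.3461 V.
Then ΔG = −nFE = −6 × 96500 × +1.3461 J/mol = −779 kJ/mol.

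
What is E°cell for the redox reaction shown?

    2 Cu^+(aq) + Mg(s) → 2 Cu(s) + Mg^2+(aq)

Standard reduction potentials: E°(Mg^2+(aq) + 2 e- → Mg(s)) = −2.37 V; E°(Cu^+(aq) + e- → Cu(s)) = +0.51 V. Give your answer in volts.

+2.88 V

In the reaction as written, Cu^+(aq) is reduced (cathode) and Mg^2+(aq) is produced by oxidation at the anode.
E°cell = E°(cathode) − E°(anode) = +0.51 − (−2.37) = +2.88 V.
The positive value indicates the reaction is spontaneous as written.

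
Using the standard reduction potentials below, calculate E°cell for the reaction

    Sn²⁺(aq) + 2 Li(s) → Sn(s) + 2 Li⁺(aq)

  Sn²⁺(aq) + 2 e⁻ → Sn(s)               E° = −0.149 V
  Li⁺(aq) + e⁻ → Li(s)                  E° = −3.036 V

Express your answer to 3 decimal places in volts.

In the reaction as written, Sn²⁺(aq) is reduced (cathode) and Li⁺(aq) is produced by oxidation at the anode.
E°cell = E°(cathode) − E°(anode) = −0.149 − (−3.036) = +2.887 V.
The positive value indicates the reaction is spontaneous as written.

+2.887 V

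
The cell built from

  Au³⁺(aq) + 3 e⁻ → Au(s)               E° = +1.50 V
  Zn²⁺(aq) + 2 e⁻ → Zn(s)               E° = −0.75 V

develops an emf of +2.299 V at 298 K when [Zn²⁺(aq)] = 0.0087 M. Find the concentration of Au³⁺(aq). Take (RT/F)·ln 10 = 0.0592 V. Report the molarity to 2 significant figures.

The Au³⁺/Au couple has the larger reduction potential, so it is the cathode: E°cell = +1.50 − (−0.75) = +2.25 V and n = 6.
From the Nernst equation, log Q = n(E° − E)/0.0592 = 6·(+2.25 − (+2.299))/0.0592 = −4.966.
The balanced reaction is 2 Au³⁺(aq) + 3 Zn(s) → 2 Au(s) + 3 Zn²⁺(aq), so Q = [Zn²⁺(aq)]^3 / [Au³⁺(aq)]^2.
Isolating [Au³⁺(aq)] in Q = 10^{−4.966} yields log [Au³⁺(aq)] = −0.608, i.e. 0.25 M.

0.25 M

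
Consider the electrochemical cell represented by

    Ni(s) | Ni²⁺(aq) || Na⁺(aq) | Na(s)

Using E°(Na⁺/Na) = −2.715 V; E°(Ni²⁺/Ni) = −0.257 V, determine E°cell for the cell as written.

By convention the left-hand electrode in cell notation is the anode (oxidation) and the right-hand electrode is the cathode (reduction).
E°cell = E°(right) − E°(left) = −2.715 − (−0.257) = −2.458 V.
The negative sign shows that, as written, the cell would require an external voltage to drive the reaction.

−2.458 V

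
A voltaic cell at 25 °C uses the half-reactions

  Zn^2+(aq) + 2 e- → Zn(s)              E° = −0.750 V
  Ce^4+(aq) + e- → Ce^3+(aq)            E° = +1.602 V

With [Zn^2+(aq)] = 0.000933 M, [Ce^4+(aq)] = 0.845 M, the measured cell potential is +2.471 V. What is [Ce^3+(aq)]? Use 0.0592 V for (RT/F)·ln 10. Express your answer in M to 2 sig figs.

0.27 M

Ce⁴⁺/Ce³⁺ is the cathode (higher E°); E°cell = +1.602 − (−0.750) = +2.352 V with n = 2.
Since E = E° − (0.0592/n)·log Q, log Q = n(E° − E)/0.0592 = −4.020.
For 2 Ce^4+(aq) + Zn(s) → 2 Ce^3+(aq) + Zn^2+(aq), the reaction quotient is Q = ([Ce^3+(aq)]^2·[Zn^2+(aq)]) / [Ce^4+(aq)]^2.
Solving for the unknown gives log [Ce^3+(aq)] = −0.568, so [Ce^3+(aq)] ≈ 0.27 M.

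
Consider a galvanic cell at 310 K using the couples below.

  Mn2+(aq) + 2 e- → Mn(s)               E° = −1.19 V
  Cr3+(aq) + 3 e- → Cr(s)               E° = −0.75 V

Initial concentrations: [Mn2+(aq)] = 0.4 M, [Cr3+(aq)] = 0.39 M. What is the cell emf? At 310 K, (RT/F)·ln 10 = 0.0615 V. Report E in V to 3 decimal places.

Since E°(Cr³⁺/Cr) > E°(Mn²⁺/Mn), Cr³⁺/Cr serves as the cathode.
The standard potential is −0.75 − (−1.19) = +0.44 V and the balanced reaction transfers n = 6 electrons.
For the overall reaction 2 Cr3+(aq) + 3 Mn(s) → 2 Cr(s) + 3 Mn2+(aq), Q = [Mn2+(aq)]^3 / [Cr3+(aq)]^2 = 0.421, giving log Q = −0.376.
E = E° − (0.0615/n)·log Q = +0.44 − (0.0615/6)(−0.376) = +0.444 V.

+0.444 V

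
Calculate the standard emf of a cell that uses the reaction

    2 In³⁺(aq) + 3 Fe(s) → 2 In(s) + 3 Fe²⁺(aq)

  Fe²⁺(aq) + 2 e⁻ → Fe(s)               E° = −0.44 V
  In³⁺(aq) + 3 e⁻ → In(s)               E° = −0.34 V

+0.10 V

In the reaction as written, In³⁺(aq) is reduced (cathode) and Fe²⁺(aq) is produced by oxidation at the anode.
E°cell = E°(cathode) − E°(anode) = −0.34 − (−0.44) = +0.10 V.
The positive value indicates the reaction is spontaneous as written.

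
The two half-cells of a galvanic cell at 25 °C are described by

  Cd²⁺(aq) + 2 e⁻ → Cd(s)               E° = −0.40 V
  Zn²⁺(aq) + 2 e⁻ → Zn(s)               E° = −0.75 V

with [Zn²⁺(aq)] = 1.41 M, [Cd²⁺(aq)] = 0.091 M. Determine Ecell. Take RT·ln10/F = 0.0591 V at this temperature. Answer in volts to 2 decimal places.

+0.31 V

The Cd²⁺/Cd couple has the more positive E°, so it is the cathode; Zn²⁺/Zn is the anode.
The standard potential is −0.40 − (−0.75) = +0.35 V and the balanced reaction transfers n = 2 electrons.
Balancing gives Cd²⁺(aq) + Zn(s) → Cd(s) + Zn²⁺(aq); hence Q = [Zn²⁺(aq)] / [Cd²⁺(aq)] = 15.5 (log Q = 1.190).
E = E° − (0.0591/n)·log Q = +0.35 − (0.0591/2)(1.190) = +0.31 V.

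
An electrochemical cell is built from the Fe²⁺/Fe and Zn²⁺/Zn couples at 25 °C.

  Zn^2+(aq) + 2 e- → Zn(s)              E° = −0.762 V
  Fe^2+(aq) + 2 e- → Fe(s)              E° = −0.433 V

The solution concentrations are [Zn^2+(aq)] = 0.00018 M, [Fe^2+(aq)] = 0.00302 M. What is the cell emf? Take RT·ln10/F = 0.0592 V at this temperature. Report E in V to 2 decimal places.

Fe²⁺/Fe is reduced (cathode, E° = −0.433 V) and Zn²⁺/Zn is oxidized (anode).
E°cell = E°cat − E°an = −0.433 − (−0.762) = +0.329 V; n = 2.
For the overall reaction Fe^2+(aq) + Zn(s) → Fe(s) + Zn^2+(aq), Q = [Zn^2+(aq)] / [Fe^2+(aq)] = 0.0596, giving log Q = −1.225.
Applying E = E° − (RT ln10/nF)·log Q gives +0.329 − (0.0592/2)(−1.225) = +0.37 V.

+0.37 V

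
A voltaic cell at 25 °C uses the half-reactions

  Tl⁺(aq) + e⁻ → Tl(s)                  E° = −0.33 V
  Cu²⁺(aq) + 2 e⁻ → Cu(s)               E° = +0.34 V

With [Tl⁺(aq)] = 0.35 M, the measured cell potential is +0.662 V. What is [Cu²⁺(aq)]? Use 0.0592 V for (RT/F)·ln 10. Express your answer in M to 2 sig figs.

0.066 M

The Cu²⁺/Cu couple has the larger reduction potential, so it is the cathode: E°cell = +0.34 − (−0.33) = +0.67 V and n = 2.
Rearranging E = E° − (0.0592/n)·log Q gives log Q = 2(+0.67 − (+0.662))/0.0592 = 0.270.
Balancing electrons gives Cu²⁺(aq) + 2 Tl(s) → Cu(s) + 2 Tl⁺(aq); thus Q = [Tl⁺(aq)]^2 / [Cu²⁺(aq)].
Isolating [Cu²⁺(aq)] in Q = 10^{0.270} yields log [Cu²⁺(aq)] = −1.182, i.e. 0.066 M.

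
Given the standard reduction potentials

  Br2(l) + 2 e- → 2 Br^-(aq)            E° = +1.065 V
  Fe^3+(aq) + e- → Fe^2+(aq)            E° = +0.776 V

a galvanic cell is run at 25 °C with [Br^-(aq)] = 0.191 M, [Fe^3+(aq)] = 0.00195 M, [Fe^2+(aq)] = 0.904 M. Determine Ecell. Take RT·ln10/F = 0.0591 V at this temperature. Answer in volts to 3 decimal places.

+0.489 V

Since E°(Br₂/Br⁻) > E°(Fe³⁺/Fe²⁺), Br₂/Br⁻ serves as the cathode.
E°cell = +1.065 − (+0.776) = +0.289 V, with n = 2 electrons transferred.
Balancing gives Br2(l) + 2 Fe^2+(aq) → 2 Br^-(aq) + 2 Fe^3+(aq); hence Q = ([Br^-(aq)]^2·[Fe^3+(aq)]^2) / [Fe^2+(aq)]^2 = 1.7×10^−7 (log Q = −6.770).
E = E° − (0.0591/n)·log Q = +0.289 − (0.0591/2)(−6.770) = +0.489 V.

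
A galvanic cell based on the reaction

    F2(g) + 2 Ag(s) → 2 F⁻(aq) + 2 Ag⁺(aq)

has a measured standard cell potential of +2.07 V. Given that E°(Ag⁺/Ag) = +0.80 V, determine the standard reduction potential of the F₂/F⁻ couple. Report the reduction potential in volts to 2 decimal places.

+2.87 V

In the reaction as written the F₂/F⁻ couple is reduced (cathode) and Ag⁺/Ag is oxidized (anode), so E°cell = E°(F₂/F⁻) − E°(Ag⁺/Ag).
E°(F₂/F⁻) = E°cell + E°(anode) = +2.07 + (+0.80) = +2.87 V.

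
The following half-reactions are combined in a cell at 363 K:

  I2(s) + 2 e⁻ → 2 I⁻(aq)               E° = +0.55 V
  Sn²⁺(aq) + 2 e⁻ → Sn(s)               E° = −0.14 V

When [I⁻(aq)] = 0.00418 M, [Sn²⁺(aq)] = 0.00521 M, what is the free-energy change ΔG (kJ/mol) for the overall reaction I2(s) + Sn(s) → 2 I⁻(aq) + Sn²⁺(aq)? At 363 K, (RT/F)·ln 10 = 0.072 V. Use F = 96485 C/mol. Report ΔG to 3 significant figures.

−182 kJ/mol

E°cell = +0.55 − (−0.14) = +0.69 V; the balanced reaction transfers n = 2 electrons.
Q = [I⁻(aq)]^2·[Sn²⁺(aq)] = 9.1×10^−8, so log Q = −7.041 and E = +0.69 − (0.072/2)(−7.041) = +0.9435 V.
Finally ΔG = −nFE = −(2)(96485 C/mol)(+0.9435 V) = −182 kJ/mol.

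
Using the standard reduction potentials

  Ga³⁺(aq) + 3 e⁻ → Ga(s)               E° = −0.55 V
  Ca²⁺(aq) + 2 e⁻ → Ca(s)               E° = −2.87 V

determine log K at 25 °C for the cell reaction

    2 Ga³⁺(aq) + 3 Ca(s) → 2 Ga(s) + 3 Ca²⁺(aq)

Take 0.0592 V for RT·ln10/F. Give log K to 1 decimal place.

The Ga³⁺/Ga couple is reduced (cathode); E°cell = −0.55 − (−2.87) = +2.32 V with n = 6.
At equilibrium E = 0, so log K = nE°cell / 0.0592 = (6)(+2.32) / 0.0592 = 235.1.

log K = 235.1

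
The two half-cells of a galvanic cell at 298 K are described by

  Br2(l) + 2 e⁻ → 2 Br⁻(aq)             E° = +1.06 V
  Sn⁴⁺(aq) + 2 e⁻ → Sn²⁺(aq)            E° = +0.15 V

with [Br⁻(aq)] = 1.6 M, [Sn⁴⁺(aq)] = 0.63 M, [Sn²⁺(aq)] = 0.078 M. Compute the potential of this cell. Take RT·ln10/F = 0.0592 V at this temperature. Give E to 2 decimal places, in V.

+0.87 V

Br₂/Br⁻ is reduced (cathode, E° = +1.06 V) and Sn⁴⁺/Sn²⁺ is oxidized (anode).
E°cell = E°cat − E°an = +1.06 − (+0.15) = +0.91 V; n = 2.
The balanced reaction is Br2(l) + Sn²⁺(aq) → 2 Br⁻(aq) + Sn⁴⁺(aq), so Q = ([Br⁻(aq)]^2·[Sn⁴⁺(aq)]) / [Sn²⁺(aq)] = 20.7 and log Q = 1.315.
E = E° − (0.0592/n)·log Q = +0.91 − (0.0592/2)(1.315) = +0.87 V.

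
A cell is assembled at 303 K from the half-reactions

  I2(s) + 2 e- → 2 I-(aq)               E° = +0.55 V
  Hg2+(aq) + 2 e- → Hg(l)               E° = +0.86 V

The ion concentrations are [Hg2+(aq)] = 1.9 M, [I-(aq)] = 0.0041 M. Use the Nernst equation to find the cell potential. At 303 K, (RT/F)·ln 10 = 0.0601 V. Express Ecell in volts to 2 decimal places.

+0.17 V

Since E°(Hg²⁺/Hg) > E°(I₂/I⁻), Hg²⁺/Hg serves as the cathode.
E°cell = +0.86 − (+0.55) = +0.31 V, with n = 2 electrons transferred.
The balanced reaction is Hg2+(aq) + 2 I-(aq) → Hg(l) + I2(s), so Q = 1 / ([Hg2+(aq)]·[I-(aq)]^2) = 3.13×10^4 and log Q = 4.496.
By the Nernst equation, E = +0.31 − (0.0601/2)·(4.496) = +0.17 V.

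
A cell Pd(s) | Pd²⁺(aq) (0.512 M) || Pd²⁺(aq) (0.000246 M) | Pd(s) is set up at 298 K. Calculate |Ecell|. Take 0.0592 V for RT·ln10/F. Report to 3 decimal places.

0.098 V

For a concentration cell E°cell = 0, since both electrodes use the same couple.
The compartment with the higher Pd²⁺(aq) concentration (0.512 M) acts as the cathode; ions are reduced there and produced at the dilute (0.000246 M) anode.
With n = 2, Ecell = −(0.0592/2)·log([dilute]/[conc]) = −(0.0592/2)·log(0.000246/0.512) = +0.098 V.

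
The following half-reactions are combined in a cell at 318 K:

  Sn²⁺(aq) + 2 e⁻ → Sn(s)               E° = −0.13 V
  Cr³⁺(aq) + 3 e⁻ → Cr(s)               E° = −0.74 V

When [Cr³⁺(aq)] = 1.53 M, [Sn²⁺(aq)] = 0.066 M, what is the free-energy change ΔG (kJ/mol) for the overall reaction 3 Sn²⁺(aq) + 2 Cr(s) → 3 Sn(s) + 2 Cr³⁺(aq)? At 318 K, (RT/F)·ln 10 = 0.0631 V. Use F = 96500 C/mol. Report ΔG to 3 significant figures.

−329 kJ/mol

With Sn²⁺/Sn reduced at the cathode, E°cell = −0.13 − (−0.74) = +0.61 V and n = 6.
The reaction quotient is [Cr³⁺(aq)]^2 / [Sn²⁺(aq)]^3 = 8.14×10^3; by Nernst, E = +0.61 − (0.0631/6)(3.911) = +0.5689 V.
Finally ΔG = −nFE = −(6)(96500 C/mol)(+0.5689 V) = −329 kJ/mol.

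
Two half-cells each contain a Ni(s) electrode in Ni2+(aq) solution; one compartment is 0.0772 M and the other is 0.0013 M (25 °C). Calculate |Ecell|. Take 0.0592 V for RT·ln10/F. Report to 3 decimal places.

0.053 V

For a concentration cell E°cell = 0, since both electrodes use the same couple.
The compartment with the higher Ni2+(aq) concentration (0.0772 M) acts as the cathode; ions are reduced there and produced at the dilute (0.0013 M) anode.
With n = 2, Ecell = −(0.0592/2)·log([dilute]/[conc]) = −(0.0592/2)·log(0.0013/0.0772) = +0.053 V.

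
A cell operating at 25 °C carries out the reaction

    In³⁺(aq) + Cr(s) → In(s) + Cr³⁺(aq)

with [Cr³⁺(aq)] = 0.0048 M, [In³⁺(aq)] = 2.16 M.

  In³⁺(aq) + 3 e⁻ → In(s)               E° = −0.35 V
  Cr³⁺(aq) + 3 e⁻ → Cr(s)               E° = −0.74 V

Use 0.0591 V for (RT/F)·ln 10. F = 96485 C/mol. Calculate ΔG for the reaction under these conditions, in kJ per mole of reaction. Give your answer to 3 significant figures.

−128 kJ/mol

With In³⁺/In reduced at the cathode, E°cell = −0.35 − (−0.74) = +0.39 V and n = 3.
Q = [Cr³⁺(aq)] / [In³⁺(aq)] = 0.00222, so log Q = −2.653 and E = +0.39 − (0.0591/3)(−2.653) = +0.4423 V.
Finally ΔG = −nFE = −(3)(96485 C/mol)(+0.4423 V) = −128 kJ/mol.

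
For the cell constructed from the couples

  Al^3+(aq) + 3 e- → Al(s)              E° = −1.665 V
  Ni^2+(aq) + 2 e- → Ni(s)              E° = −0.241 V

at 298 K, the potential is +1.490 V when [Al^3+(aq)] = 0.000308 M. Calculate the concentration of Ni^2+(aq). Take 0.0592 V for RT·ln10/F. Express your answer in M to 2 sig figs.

The Ni²⁺/Ni couple has the larger reduction potential, so it is the cathode: E°cell = −0.241 − (−1.665) = +1.424 V and n = 6.
Rearranging E = E° − (0.0592/n)·log Q gives log Q = 6(+1.424 − (+1.490))/0.0592 = −6.689.
Balancing electrons gives 3 Ni^2+(aq) + 2 Al(s) → 3 Ni(s) + 2 Al^3+(aq); thus Q = [Al^3+(aq)]^2 / [Ni^2+(aq)]^3.
Substituting the known concentrations and solving, log [Ni^2+(aq)] = −0.111 and [Ni^2+(aq)] = 0.77 M.

0.77 M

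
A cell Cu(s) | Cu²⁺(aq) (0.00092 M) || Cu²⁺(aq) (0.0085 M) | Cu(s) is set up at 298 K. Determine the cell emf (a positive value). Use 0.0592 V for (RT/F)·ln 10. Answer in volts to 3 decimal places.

0.029 V

For a concentration cell E°cell = 0, since both electrodes use the same couple.
The compartment with the higher Cu²⁺(aq) concentration (0.0085 M) acts as the cathode; ions are reduced there and produced at the dilute (0.00092 M) anode.
With n = 2, Ecell = −(0.0592/2)·log([dilute]/[conc]) = −(0.0592/2)·log(0.00092/0.0085) = +0.029 V.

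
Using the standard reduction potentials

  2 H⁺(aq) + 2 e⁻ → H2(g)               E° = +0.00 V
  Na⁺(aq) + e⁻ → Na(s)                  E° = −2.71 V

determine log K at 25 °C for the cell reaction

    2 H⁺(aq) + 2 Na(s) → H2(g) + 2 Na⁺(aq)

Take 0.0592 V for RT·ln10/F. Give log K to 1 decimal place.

The 2H⁺/H₂ couple is reduced (cathode); E°cell = +0.00 − (−2.71) = +2.71 V with n = 2.
At equilibrium E = 0, so log K = nE°cell / 0.0592 = (2)(+2.71) / 0.0592 = 91.6.

log K = 91.6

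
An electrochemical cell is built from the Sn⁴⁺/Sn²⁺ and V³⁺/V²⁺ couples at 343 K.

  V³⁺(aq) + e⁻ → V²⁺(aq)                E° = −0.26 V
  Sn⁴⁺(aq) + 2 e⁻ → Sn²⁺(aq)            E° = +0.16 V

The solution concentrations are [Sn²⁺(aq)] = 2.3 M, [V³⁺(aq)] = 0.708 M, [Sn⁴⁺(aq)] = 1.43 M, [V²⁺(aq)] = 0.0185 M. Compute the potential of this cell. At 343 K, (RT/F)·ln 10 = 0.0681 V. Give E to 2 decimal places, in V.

+0.31 V

The Sn⁴⁺/Sn²⁺ couple has the more positive E°, so it is the cathode; V³⁺/V²⁺ is the anode.
E°cell = E°cat − E°an = +0.16 − (−0.26) = +0.42 V; n = 2.
The balanced reaction is Sn⁴⁺(aq) + 2 V²⁺(aq) → Sn²⁺(aq) + 2 V³⁺(aq), so Q = ([Sn²⁺(aq)]·[V³⁺(aq)]^2) / ([Sn⁴⁺(aq)]·[V²⁺(aq)]^2) = 2.36×10^3 and log Q = 3.372.
By the Nernst equation, E = +0.42 − (0.0681/2)·(3.372) = +0.31 V.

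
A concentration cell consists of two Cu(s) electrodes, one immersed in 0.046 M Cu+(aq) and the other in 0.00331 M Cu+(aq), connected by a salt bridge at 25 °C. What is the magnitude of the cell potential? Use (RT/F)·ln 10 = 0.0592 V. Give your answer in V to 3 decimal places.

0.068 V

For a concentration cell E°cell = 0, since both electrodes use the same couple.
The compartment with the higher Cu+(aq) concentration (0.046 M) acts as the cathode; ions are reduced there and produced at the dilute (0.00331 M) anode.
With n = 1, Ecell = −(0.0592/1)·log([dilute]/[conc]) = −(0.0592/1)·log(0.00331/0.046) = +0.068 V.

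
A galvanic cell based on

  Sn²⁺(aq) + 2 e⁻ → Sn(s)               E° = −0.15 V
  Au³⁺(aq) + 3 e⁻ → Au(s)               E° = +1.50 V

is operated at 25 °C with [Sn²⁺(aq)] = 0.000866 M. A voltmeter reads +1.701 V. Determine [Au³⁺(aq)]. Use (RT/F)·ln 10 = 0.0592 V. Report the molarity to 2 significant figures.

Au³⁺/Au is the cathode (higher E°); E°cell = +1.50 − (−0.15) = +1.65 V with n = 6.
Since E = E° − (0.0592/n)·log Q, log Q = n(E° − E)/0.0592 = −5.169.
The balanced reaction is 2 Au³⁺(aq) + 3 Sn(s) → 2 Au(s) + 3 Sn²⁺(aq), so Q = [Sn²⁺(aq)]^3 / [Au³⁺(aq)]^2.
Solving for the unknown gives log [Au³⁺(aq)] = −2.009, so [Au³⁺(aq)] ≈ 0.0098 M.

0.0098 M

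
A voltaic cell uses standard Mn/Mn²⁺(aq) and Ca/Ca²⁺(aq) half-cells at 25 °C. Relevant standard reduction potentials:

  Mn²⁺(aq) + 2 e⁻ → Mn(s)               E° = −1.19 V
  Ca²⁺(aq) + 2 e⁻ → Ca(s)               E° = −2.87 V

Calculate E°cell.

+1.68 V

Of the two couples in this cell, the one with the more positive reduction potential is reduced at the cathode: here that is Mn²⁺/Mn (−1.19 V); Ca²⁺/Ca (−2.87 V) is the anode.
E°cell = E°(cathode) − E°(anode) = −1.19 − (−2.87) = +1.68 V.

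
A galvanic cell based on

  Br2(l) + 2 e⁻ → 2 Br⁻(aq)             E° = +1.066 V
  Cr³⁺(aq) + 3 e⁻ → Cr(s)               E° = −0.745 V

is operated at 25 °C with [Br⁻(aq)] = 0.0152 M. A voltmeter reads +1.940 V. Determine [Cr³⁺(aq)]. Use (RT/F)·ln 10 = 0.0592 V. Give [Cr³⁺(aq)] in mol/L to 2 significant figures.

The Br₂/Br⁻ couple has the larger reduction potential, so it is the cathode: E°cell = +1.066 − (−0.745) = +1.811 V and n = 6.
From the Nernst equation, log Q = n(E° − E)/0.0592 = 6·(+1.811 − (+1.940))/0.0592 = −13.074.
For 3 Br2(l) + 2 Cr(s) → 6 Br⁻(aq) + 2 Cr³⁺(aq), the reaction quotient is Q = [Br⁻(aq)]^6·[Cr³⁺(aq)]^2.
Solving for the unknown gives log [Cr³⁺(aq)] = −1.083, so [Cr³⁺(aq)] ≈ 0.083 M.

0.083 M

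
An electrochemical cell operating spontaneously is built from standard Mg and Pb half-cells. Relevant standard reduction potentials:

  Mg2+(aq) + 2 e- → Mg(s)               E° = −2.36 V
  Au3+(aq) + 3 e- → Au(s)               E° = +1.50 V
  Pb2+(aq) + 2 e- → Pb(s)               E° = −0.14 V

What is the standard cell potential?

+2.22 V

The Pb²⁺/Pb couple has the higher E°, so Pb ion is reduced (cathode) and Mg is oxidized (anode).
E°cell = E°(cathode) − E°(anode) = −0.14 − (−2.36) = +2.22 V.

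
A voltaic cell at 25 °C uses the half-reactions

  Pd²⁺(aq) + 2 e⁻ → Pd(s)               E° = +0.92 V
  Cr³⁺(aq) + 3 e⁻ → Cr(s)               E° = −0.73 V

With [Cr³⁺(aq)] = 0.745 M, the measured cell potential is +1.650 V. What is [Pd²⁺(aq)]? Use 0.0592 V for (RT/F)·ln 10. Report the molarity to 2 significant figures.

Pd²⁺/Pd is the cathode (higher E°); E°cell = +0.92 − (−0.73) = +1.65 V with n = 6.
Since E = E° − (0.0592/n)·log Q, log Q = n(E° − E)/0.0592 = 0.000.
For 3 Pd²⁺(aq) + 2 Cr(s) → 3 Pd(s) + 2 Cr³⁺(aq), the reaction quotient is Q = [Cr³⁺(aq)]^2 / [Pd²⁺(aq)]^3.
Substituting the known concentrations and solving, log [Pd²⁺(aq)] = −0.085 and [Pd²⁺(aq)] = 0.82 M.

0.82 M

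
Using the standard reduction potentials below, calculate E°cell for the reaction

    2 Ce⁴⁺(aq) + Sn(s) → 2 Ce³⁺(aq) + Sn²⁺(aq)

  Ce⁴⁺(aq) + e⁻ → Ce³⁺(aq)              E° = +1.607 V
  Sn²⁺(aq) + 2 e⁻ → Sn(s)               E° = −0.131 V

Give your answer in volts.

Ce⁴⁺(aq) gains electrons, so the Ce⁴⁺/Ce³⁺ couple is the cathode; the Sn²⁺/Sn couple is the anode.
E°cell = E°(cathode) − E°(anode) = +1.607 − (−0.131) = +1.738 V.
The positive value indicates the reaction is spontaneous as written.

+1.738 V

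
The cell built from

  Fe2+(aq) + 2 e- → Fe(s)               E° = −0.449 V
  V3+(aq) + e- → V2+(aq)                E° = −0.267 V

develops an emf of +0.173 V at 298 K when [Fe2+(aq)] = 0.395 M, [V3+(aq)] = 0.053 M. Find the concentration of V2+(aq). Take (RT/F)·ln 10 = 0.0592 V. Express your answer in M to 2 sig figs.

With V³⁺/V²⁺ at the cathode and Fe²⁺/Fe at the anode, E°cell = −0.267 − (−0.449) = +0.182 V (n = 2).
Since E = E° − (0.0592/n)·log Q, log Q = n(E° − E)/0.0592 = 0.304.
For 2 V3+(aq) + Fe(s) → 2 V2+(aq) + Fe2+(aq), the reaction quotient is Q = ([V2+(aq)]^2·[Fe2+(aq)]) / [V3+(aq)]^2.
Substituting the known concentrations and solving, log [V2+(aq)] = −0.922 and [V2+(aq)] = 0.12 M.

0.12 M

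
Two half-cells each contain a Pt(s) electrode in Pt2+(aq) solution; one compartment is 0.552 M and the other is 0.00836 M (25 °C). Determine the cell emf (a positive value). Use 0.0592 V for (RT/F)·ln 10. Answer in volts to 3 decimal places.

0.054 V

For a concentration cell E°cell = 0, since both electrodes use the same couple.
The compartment with the higher Pt2+(aq) concentration (0.552 M) acts as the cathode; ions are reduced there and produced at the dilute (0.00836 M) anode.
With n = 2, Ecell = −(0.0592/2)·log([dilute]/[conc]) = −(0.0592/2)·log(0.00836/0.552) = +0.054 V.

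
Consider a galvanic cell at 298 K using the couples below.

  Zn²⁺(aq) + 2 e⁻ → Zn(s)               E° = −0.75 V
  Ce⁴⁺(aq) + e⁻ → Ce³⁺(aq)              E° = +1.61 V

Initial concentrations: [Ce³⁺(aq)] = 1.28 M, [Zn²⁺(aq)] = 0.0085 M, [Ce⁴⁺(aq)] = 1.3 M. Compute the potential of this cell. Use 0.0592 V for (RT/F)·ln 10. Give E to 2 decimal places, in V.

+2.42 V

The Ce⁴⁺/Ce³⁺ couple has the more positive E°, so it is the cathode; Zn²⁺/Zn is the anode.
The standard potential is +1.61 − (−0.75) = +2.36 V and the balanced reaction transfers n = 2 electrons.
The balanced reaction is 2 Ce⁴⁺(aq) + Zn(s) → 2 Ce³⁺(aq) + Zn²⁺(aq), so Q = ([Ce³⁺(aq)]^2·[Zn²⁺(aq)]) / [Ce⁴⁺(aq)]^2 = 0.00824 and log Q = −2.084.
By the Nernst equation, E = +2.36 − (0.0592/2)·(−2.084) = +2.42 V.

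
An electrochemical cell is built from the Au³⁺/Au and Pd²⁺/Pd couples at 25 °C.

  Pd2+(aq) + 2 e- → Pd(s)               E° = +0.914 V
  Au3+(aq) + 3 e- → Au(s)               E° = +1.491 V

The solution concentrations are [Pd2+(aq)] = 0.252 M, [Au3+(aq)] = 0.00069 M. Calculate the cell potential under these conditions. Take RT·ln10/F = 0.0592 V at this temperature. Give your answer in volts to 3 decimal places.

The Au³⁺/Au couple has the more positive E°, so it is the cathode; Pd²⁺/Pd is the anode.
E°cell = E°cat − E°an = +1.491 − (+0.914) = +0.577 V; n = 6.
The balanced reaction is 2 Au3+(aq) + 3 Pd(s) → 2 Au(s) + 3 Pd2+(aq), so Q = [Pd2+(aq)]^3 / [Au3+(aq)]^2 = 3.36×10^4 and log Q = 4.527.
E = E° − (0.0592/n)·log Q = +0.577 − (0.0592/6)(4.527) = +0.532 V.

+0.532 V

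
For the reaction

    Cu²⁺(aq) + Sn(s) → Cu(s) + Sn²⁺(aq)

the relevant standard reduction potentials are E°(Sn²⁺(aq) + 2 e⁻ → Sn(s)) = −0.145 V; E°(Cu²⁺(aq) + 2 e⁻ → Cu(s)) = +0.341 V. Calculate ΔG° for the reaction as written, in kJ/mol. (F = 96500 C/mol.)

−93.8 kJ/mol

In the reaction as written Cu²⁺(aq) is reduced, so the Cu²⁺/Cu couple is the cathode and Sn²⁺/Sn is the anode.
E°cell = +0.341 − (−0.145) = +0.486 V; balancing electrons gives n = 2.
ΔG° = −nFE°cell = −(2)(96500)(+0.486) J/mol = −93.8 kJ/mol.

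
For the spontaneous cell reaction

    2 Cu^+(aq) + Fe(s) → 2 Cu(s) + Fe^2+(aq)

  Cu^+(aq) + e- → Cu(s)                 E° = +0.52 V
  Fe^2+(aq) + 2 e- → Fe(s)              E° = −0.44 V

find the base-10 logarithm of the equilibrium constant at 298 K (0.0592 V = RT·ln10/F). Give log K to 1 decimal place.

The Cu⁺/Cu couple is reduced (cathode); E°cell = +0.52 − (−0.44) = +0.96 V with n = 2.
At equilibrium E = 0, so log K = nE°cell / 0.0592 = (2)(+0.96) / 0.0592 = 32.4.

log K = 32.4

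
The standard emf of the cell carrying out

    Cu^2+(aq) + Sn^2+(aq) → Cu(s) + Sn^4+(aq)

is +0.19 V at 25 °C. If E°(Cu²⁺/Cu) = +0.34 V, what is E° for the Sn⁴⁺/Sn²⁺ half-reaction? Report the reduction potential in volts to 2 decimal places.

In the reaction as written the Cu²⁺/Cu couple is reduced (cathode) and Sn⁴⁺/Sn²⁺ is oxidized (anode), so E°cell = E°(Cu²⁺/Cu) − E°(Sn⁴⁺/Sn²⁺).
E°(Sn⁴⁺/Sn²⁺) = E°(cathode) − E°cell = +0.34 − (+0.19) = +0.15 V.

+0.15 V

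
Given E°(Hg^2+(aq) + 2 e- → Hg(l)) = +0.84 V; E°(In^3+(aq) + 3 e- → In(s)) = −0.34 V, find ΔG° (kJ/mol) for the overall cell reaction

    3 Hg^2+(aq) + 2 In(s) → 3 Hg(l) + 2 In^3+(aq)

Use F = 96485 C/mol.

−683 kJ/mol

In the reaction as written Hg^2+(aq) is reduced, so the Hg²⁺/Hg couple is the cathode and In³⁺/In is the anode.
E°cell = +0.84 − (−0.34) = +1.18 V; balancing electrons gives n = 6.
ΔG° = −nFE°cell = −(6)(96485)(+1.18) J/mol = −683 kJ/mol.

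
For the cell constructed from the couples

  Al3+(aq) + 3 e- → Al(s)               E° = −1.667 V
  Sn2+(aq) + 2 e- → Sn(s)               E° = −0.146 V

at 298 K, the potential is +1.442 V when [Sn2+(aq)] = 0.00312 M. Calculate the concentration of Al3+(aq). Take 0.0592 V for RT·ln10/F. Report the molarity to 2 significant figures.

With Sn²⁺/Sn at the cathode and Al³⁺/Al at the anode, E°cell = −0.146 − (−1.667) = +1.521 V (n = 6).
From the Nernst equation, log Q = n(E° − E)/0.0592 = 6·(+1.521 − (+1.442))/0.0592 = 8.007.
Balancing electrons gives 3 Sn2+(aq) + 2 Al(s) → 3 Sn(s) + 2 Al3+(aq); thus Q = [Al3+(aq)]^2 / [Sn2+(aq)]^3.
Solving for the unknown gives log [Al3+(aq)] = 0.245, so [Al3+(aq)] ≈ 1.8 M.

1.8 M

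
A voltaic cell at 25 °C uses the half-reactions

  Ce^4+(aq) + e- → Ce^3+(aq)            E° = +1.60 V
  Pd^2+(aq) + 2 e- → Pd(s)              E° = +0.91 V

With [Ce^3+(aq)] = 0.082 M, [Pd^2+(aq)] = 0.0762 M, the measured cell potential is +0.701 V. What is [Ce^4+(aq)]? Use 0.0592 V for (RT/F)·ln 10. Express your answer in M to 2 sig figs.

0.035 M

With Ce⁴⁺/Ce³⁺ at the cathode and Pd²⁺/Pd at the anode, E°cell = +1.60 − (+0.91) = +0.69 V (n = 2).
Rearranging E = E° − (0.0592/n)·log Q gives log Q = 2(+0.69 − (+0.701))/0.0592 = −0.372.
Balancing electrons gives 2 Ce^4+(aq) + Pd(s) → 2 Ce^3+(aq) + Pd^2+(aq); thus Q = ([Ce^3+(aq)]^2·[Pd^2+(aq)]) / [Ce^4+(aq)]^2.
Solving for the unknown gives log [Ce^4+(aq)] = −1.459, so [Ce^4+(aq)] ≈ 0.035 M.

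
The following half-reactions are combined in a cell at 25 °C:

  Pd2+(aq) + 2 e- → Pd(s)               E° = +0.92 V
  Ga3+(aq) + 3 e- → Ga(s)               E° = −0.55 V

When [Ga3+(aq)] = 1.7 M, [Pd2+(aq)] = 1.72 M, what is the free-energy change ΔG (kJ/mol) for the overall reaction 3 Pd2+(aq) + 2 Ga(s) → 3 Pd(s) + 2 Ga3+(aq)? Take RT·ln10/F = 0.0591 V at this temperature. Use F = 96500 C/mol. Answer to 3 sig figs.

−853 kJ/mol

With Pd²⁺/Pd reduced at the cathode, E°cell = +0.92 − (−0.55) = +1.47 V and n = 6.
Here Q = [Ga3+(aq)]^2 / [Pd2+(aq)]^3 = 0.568 (log Q = −0.246), giving E = +1.47 − (0.0591/6)·(−0.246) = +1.4724 V.
ΔG = −nFE = −(6)(96500)(+1.4724) J/mol = −853 kJ/mol.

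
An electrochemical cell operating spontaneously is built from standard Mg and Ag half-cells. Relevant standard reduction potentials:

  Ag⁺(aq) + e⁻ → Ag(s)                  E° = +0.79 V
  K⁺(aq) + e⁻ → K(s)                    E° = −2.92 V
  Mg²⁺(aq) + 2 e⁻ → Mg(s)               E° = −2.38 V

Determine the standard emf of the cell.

Of the two couples in this cell, the one with the more positive reduction potential is reduced at the cathode: here that is Ag⁺/Ag (+0.79 V); Mg²⁺/Mg (−2.38 V) is the anode.
E°cell = E°(cathode) − E°(anode) = +0.79 − (−2.38) = +3.17 V.

+3.17 V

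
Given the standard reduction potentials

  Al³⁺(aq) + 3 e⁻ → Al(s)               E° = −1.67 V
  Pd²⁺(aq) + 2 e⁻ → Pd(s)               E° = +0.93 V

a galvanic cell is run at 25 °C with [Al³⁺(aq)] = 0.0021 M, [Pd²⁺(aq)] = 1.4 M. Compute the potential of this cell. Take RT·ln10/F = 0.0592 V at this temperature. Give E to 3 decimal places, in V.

+2.657 V

Pd²⁺/Pd is reduced (cathode, E° = +0.93 V) and Al³⁺/Al is oxidized (anode).
E°cell = E°cat − E°an = +0.93 − (−1.67) = +2.60 V; n = 6.
Balancing gives 3 Pd²⁺(aq) + 2 Al(s) → 3 Pd(s) + 2 Al³⁺(aq); hence Q = [Al³⁺(aq)]^2 / [Pd²⁺(aq)]^3 = 1.61×10^−6 (log Q = −5.794).
E = E° − (0.0592/n)·log Q = +2.60 − (0.0592/6)(−5.794) = +2.657 V.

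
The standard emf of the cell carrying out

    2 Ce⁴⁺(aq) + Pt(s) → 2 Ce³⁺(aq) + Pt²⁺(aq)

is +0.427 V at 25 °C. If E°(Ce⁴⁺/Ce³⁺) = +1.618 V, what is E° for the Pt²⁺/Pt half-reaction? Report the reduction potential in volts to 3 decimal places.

In the reaction as written the Ce⁴⁺/Ce³⁺ couple is reduced (cathode) and Pt²⁺/Pt is oxidized (anode), so E°cell = E°(Ce⁴⁺/Ce³⁺) − E°(Pt²⁺/Pt).
E°(Pt²⁺/Pt) = E°(cathode) − E°cell = +1.618 − (+0.427) = +1.191 V.

+1.191 V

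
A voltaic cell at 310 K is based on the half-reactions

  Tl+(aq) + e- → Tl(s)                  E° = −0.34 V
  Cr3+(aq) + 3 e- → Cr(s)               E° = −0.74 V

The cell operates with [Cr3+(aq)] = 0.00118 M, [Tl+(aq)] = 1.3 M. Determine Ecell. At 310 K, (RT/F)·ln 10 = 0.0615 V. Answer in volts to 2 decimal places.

+0.47 V

Tl⁺/Tl is reduced (cathode, E° = −0.34 V) and Cr³⁺/Cr is oxidized (anode).
The standard potential is −0.34 − (−0.74) = +0.40 V and the balanced reaction transfers n = 3 electrons.
Balancing gives 3 Tl+(aq) + Cr(s) → 3 Tl(s) + Cr3+(aq); hence Q = [Cr3+(aq)] / [Tl+(aq)]^3 = 0.000537 (log Q = −3.270).
E = E° − (0.0615/n)·log Q = +0.40 − (0.0615/3)(−3.270) = +0.47 V.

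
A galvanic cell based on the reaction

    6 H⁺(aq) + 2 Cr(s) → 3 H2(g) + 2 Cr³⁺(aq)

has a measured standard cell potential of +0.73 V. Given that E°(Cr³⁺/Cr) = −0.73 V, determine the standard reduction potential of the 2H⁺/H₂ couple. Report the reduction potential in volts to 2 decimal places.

In the reaction as written the 2H⁺/H₂ couple is reduced (cathode) and Cr³⁺/Cr is oxidized (anode), so E°cell = E°(2H⁺/H₂) − E°(Cr³⁺/Cr).
E°(2H⁺/H₂) = E°cell + E°(anode) = +0.73 + (−0.73) = +0.00 V.

+0.00 V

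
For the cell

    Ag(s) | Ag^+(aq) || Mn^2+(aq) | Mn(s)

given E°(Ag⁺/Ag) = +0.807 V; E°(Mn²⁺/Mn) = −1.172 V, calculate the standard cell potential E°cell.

By convention the left-hand electrode in cell notation is the anode (oxidation) and the right-hand electrode is the cathode (reduction).
E°cell = E°(right) − E°(left) = −1.172 − (+0.807) = −1.979 V.
The negative sign shows that, as written, the cell would require an external voltage to drive the reaction.

−1.979 V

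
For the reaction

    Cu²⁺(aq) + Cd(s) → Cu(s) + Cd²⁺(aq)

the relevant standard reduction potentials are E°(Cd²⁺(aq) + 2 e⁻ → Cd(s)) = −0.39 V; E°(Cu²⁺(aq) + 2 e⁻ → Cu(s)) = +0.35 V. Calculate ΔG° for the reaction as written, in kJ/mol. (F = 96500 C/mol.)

−143 kJ/mol

In the reaction as written Cu²⁺(aq) is reduced, so the Cu²⁺/Cu couple is the cathode and Cd²⁺/Cd is the anode.
E°cell = +0.35 − (−0.39) = +0.74 V; balancing electrons gives n = 2.
ΔG° = −nFE°cell = −(2)(96500)(+0.74) J/mol = −143 kJ/mol.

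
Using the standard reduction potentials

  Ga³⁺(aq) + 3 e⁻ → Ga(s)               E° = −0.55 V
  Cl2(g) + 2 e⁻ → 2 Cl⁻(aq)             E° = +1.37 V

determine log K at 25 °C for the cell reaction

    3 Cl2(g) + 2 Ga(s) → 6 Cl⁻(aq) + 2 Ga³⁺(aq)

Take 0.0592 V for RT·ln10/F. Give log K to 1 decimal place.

log K = 194.6

The Cl₂/Cl⁻ couple is reduced (cathode); E°cell = +1.37 − (−0.55) = +1.92 V with n = 6.
At equilibrium E = 0, so log K = nE°cell / 0.0592 = (6)(+1.92) / 0.0592 = 194.6.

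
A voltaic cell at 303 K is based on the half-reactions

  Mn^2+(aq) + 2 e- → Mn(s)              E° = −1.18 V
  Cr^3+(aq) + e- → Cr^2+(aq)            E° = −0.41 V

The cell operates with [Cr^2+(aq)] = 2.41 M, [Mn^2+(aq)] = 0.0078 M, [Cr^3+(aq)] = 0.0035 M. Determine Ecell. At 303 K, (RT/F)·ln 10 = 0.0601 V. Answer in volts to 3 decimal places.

+0.663 V

Since E°(Cr³⁺/Cr²⁺) > E°(Mn²⁺/Mn), Cr³⁺/Cr²⁺ serves as the cathode.
The standard potential is −0.41 − (−1.18) = +0.77 V and the balanced reaction transfers n = 2 electrons.
Balancing gives 2 Cr^3+(aq) + Mn(s) → 2 Cr^2+(aq) + Mn^2+(aq); hence Q = ([Cr^2+(aq)]^2·[Mn^2+(aq)]) / [Cr^3+(aq)]^2 = 3.7×10^3 (log Q = 3.568).
E = E° − (0.0601/n)·log Q = +0.77 − (0.0601/2)(3.568) = +0.663 V.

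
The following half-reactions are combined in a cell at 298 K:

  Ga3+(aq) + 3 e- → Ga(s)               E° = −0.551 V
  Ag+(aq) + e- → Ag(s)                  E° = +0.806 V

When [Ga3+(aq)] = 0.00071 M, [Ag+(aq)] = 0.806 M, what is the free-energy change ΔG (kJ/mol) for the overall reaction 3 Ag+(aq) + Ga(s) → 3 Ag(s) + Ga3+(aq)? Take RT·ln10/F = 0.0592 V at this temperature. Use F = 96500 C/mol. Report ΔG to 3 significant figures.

With Ag⁺/Ag reduced at the cathode, E°cell = +0.806 − (−0.551) = +1.357 V and n = 3.
The reaction quotient is [Ga3+(aq)] / [Ag+(aq)]^3 = 0.00136; by Nernst, E = +1.357 − (0.0592/3)(−2.868) = +1.4136 V.
Finally ΔG = −nFE = −(3)(96500 C/mol)(+1.4136 V) = −409 kJ/mol.

−409 kJ/mol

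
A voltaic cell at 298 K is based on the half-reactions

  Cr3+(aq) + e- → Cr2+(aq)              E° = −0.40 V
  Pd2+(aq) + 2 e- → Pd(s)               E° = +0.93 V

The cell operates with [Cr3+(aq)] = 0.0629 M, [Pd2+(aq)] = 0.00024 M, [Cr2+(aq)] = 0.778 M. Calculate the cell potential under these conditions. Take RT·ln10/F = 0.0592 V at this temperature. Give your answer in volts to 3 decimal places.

+1.288 V

The Pd²⁺/Pd couple has the more positive E°, so it is the cathode; Cr³⁺/Cr²⁺ is the anode.
E°cell = +0.93 − (−0.40) = +1.33 V, with n = 2 electrons transferred.
Balancing gives Pd2+(aq) + 2 Cr2+(aq) → Pd(s) + 2 Cr3+(aq); hence Q = [Cr3+(aq)]^2 / ([Pd2+(aq)]·[Cr2+(aq)]^2) = 27.2 (log Q = 1.435).
Applying E = E° − (RT ln10/nF)·log Q gives +1.33 − (0.0592/2)(1.435) = +1.288 V.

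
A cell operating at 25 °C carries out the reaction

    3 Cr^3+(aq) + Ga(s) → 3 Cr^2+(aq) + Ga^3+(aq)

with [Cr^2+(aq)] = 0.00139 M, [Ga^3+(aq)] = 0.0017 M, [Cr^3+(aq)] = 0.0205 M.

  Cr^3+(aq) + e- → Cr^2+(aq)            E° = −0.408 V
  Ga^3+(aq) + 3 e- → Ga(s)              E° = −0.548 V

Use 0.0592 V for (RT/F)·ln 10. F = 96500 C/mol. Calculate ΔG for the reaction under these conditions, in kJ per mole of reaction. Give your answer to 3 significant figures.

The standard cell potential is −0.408 − (−0.548) = +0.140 V, with n = 3 electrons in the balanced equation.
Here Q = ([Cr^2+(aq)]^3·[Ga^3+(aq)]) / [Cr^3+(aq)]^3 = 5.3×10^−7 (log Q = −6.276), giving E = +0.140 − (0.0592/3)·(−6.276) = +0.2638 V.
ΔG = −nFE = −(3)(96500)(+0.2638) J/mol = −76.4 kJ/mol.

−76.4 kJ/mol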